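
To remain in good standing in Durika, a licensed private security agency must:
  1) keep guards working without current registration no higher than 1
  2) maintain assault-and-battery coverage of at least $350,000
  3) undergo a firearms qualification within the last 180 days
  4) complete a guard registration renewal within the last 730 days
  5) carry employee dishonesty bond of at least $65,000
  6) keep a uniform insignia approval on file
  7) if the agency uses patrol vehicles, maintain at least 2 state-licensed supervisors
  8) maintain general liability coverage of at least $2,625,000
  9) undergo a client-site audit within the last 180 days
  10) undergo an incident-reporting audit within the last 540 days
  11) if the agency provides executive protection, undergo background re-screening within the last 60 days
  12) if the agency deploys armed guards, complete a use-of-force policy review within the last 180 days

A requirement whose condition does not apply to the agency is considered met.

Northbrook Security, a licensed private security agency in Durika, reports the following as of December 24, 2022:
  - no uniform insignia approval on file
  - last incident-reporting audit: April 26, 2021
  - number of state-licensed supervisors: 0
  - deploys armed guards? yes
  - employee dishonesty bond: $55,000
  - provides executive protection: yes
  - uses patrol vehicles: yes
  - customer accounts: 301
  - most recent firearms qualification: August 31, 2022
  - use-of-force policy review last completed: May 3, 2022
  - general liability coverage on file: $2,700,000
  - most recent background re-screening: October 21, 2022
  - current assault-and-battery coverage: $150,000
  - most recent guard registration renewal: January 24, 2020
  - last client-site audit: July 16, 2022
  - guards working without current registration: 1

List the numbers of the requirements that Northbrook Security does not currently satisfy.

2, 4, 5, 6, 7, 10, 11, 12

1. guards working without current registration 1 ≤ 1 → met
2. assault-and-battery coverage $150,000 < $350,000 → not met
3. firearms qualification 115 days ago vs limit 180 → met
4. guard registration renewal 1065 days ago vs limit 730 → not met
5. employee dishonesty bond $55,000 < $65,000 → not met
6. uniform insignia approval absent → not met
7. condition 'uses patrol vehicles' holds; state-licensed supervisors 0 < 2 → not met
8. general liability coverage $2,700,000 ≥ $2,625,000 → met
9. client-site audit 161 days ago vs limit 180 → met
10. incident-reporting audit 607 days ago vs limit 540 → not met
11. condition 'provides executive protection' holds; background re-screening 64 days ago vs limit 60 → not met
12. condition 'deploys armed guards' holds; use-of-force policy review 235 days ago vs limit 180 → not met
Not met: 2, 4, 5, 6, 7, 10, 11, 12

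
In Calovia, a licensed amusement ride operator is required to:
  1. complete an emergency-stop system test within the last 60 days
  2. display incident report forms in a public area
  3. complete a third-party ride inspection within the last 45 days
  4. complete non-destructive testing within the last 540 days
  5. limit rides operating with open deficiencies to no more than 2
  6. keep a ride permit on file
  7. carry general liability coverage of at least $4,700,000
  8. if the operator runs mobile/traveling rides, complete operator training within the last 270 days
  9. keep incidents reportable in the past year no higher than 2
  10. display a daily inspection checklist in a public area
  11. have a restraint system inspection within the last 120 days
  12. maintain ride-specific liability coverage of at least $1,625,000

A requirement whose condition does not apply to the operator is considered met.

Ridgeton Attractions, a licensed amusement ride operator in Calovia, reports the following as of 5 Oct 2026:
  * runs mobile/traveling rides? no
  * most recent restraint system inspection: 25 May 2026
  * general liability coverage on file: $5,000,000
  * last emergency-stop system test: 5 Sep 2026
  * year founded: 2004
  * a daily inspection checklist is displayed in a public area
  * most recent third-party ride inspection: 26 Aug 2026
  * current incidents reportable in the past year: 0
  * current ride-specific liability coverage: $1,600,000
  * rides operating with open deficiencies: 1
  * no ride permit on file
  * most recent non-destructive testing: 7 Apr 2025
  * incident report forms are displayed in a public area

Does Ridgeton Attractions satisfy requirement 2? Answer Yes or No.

2. incident report forms present → met

Yes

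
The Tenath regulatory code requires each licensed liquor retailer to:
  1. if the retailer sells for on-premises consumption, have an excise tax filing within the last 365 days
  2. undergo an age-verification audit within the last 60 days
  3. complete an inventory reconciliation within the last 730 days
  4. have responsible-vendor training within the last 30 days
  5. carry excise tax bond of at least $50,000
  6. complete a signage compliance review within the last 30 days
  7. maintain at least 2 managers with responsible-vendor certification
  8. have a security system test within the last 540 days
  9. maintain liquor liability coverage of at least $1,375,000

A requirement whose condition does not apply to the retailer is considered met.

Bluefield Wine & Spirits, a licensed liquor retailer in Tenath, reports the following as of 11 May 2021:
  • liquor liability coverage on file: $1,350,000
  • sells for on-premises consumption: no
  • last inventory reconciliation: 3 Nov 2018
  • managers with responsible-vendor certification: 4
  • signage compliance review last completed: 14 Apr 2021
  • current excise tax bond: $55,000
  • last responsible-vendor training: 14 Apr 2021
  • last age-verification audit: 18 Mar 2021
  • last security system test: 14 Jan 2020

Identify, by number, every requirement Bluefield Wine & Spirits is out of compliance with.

3, 9

1. condition 'sells for on-premises consumption' does not hold → requirement n/a → met
2. age-verification audit 54 days ago vs limit 60 → met
3. inventory reconciliation 920 days ago vs limit 730 → not met
4. responsible-vendor training 27 days ago vs limit 30 → met
5. excise tax bond $55,000 ≥ $50,000 → met
6. signage compliance review 27 days ago vs limit 30 → met
7. managers with responsible-vendor certification 4 ≥ 2 → met
8. security system test 483 days ago vs limit 540 → met
9. liquor liability coverage $1,350,000 < $1,375,000 → not met
Not met: 3, 9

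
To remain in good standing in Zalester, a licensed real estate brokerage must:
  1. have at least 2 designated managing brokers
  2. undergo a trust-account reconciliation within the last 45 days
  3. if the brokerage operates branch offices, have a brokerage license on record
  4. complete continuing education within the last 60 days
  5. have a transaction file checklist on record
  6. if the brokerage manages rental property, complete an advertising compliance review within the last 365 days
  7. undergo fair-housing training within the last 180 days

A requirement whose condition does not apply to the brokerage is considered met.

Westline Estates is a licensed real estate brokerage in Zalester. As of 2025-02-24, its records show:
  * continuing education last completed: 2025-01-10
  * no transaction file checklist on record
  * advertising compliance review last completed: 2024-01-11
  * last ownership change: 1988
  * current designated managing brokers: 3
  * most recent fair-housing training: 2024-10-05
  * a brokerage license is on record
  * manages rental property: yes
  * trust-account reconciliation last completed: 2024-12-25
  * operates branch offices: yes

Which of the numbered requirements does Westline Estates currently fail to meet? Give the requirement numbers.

1. designated managing brokers 3 ≥ 2 → met
2. trust-account reconciliation 61 days ago vs limit 45 → not met
3. condition 'operates branch offices' holds; brokerage license present → met
4. continuing education 45 days ago vs limit 60 → met
5. transaction file checklist absent → not met
6. condition 'manages rental property' holds; advertising compliance review 410 days ago vs limit 365 → not met
7. fair-housing training 142 days ago vs limit 180 → met
Not met: 2, 5, 6

2, 5, 6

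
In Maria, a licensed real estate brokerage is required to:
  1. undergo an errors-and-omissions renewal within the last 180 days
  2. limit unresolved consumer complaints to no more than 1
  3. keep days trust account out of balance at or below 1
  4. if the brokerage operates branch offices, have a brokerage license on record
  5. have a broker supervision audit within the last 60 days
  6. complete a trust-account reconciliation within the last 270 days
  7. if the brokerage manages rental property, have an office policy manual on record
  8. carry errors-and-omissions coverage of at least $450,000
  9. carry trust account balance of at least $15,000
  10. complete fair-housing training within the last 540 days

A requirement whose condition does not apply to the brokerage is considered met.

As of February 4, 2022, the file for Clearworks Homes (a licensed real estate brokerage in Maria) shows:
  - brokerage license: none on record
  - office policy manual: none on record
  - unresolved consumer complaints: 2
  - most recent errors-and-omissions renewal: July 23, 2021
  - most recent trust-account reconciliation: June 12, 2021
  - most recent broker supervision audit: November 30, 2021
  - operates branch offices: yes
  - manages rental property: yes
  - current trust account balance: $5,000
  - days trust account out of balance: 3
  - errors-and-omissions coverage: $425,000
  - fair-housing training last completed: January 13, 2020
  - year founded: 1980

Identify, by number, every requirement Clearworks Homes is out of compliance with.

1. errors-and-omissions renewal 196 days ago vs limit 180 → not met
2. unresolved consumer complaints 2 > 1 → not met
3. days trust account out of balance 3 > 1 → not met
4. condition 'operates branch offices' holds; brokerage license absent → not met
5. broker supervision audit 66 days ago vs limit 60 → not met
6. trust-account reconciliation 237 days ago vs limit 270 → met
7. condition 'manages rental property' holds; office policy manual absent → not met
8. errors-and-omissions coverage $425,000 < $450,000 → not met
9. trust account balance $5,000 < $15,000 → not met
10. fair-housing training 753 days ago vs limit 540 → not met
Not met: 1, 2, 3, 4, 5, 7, 8, 9, 10

1, 2, 3, 4, 5, 7, 8, 9, 10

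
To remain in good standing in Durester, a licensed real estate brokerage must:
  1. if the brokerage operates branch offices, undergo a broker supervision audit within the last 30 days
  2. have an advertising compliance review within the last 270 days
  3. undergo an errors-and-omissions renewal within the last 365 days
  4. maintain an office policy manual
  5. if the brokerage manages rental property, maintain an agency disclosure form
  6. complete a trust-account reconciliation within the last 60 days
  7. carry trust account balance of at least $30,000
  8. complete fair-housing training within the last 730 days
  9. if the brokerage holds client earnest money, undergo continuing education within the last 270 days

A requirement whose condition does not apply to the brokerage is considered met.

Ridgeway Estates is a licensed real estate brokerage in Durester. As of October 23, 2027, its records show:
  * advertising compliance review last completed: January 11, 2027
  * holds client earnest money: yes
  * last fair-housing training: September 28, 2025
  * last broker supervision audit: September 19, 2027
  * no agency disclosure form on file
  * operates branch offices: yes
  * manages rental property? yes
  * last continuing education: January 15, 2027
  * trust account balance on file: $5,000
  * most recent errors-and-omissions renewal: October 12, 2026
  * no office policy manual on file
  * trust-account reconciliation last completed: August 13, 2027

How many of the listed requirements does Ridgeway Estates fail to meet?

1. condition 'operates branch offices' holds; broker supervision audit 34 days ago vs limit 30 → not met
2. advertising compliance review 285 days ago vs limit 270 → not met
3. errors-and-omissions renewal 376 days ago vs limit 365 → not met
4. office policy manual absent → not met
5. condition 'manages rental property' holds; agency disclosure form absent → not met
6. trust-account reconciliation 71 days ago vs limit 60 → not met
7. trust account balance $5,000 < $30,000 → not met
8. fair-housing training 755 days ago vs limit 730 → not met
9. condition 'holds client earnest money' holds; continuing education 281 days ago vs limit 270 → not met
Not met: 9 of 9

9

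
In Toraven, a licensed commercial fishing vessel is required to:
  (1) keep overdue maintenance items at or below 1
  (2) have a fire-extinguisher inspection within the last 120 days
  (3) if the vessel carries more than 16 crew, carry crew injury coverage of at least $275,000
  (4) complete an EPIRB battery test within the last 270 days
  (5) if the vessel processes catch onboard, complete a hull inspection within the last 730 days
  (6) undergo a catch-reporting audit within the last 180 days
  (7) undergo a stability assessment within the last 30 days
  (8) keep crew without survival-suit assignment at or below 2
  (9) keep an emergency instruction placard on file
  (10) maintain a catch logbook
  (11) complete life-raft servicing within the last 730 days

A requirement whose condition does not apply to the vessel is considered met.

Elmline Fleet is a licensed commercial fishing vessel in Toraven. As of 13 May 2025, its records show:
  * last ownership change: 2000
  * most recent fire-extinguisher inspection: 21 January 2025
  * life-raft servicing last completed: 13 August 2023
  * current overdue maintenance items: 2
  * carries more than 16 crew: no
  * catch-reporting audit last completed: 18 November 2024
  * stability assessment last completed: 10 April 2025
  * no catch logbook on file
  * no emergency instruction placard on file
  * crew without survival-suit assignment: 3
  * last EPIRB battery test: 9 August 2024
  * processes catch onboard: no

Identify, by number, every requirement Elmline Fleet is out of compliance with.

1. overdue maintenance items 2 > 1 → not met
2. fire-extinguisher inspection 112 days ago vs limit 120 → met
3. condition 'carries more than 16 crew' does not hold → requirement n/a → met
4. EPIRB battery test 277 days ago vs limit 270 → not met
5. condition 'processes catch onboard' does not hold → requirement n/a → met
6. catch-reporting audit 176 days ago vs limit 180 → met
7. stability assessment 33 days ago vs limit 30 → not met
8. crew without survival-suit assignment 3 > 2 → not met
9. emergency instruction placard absent → not met
10. catch logbook absent → not met
11. life-raft servicing 639 days ago vs limit 730 → met
Not met: 1, 4, 7, 8, 9, 10

1, 4, 7, 8, 9, 10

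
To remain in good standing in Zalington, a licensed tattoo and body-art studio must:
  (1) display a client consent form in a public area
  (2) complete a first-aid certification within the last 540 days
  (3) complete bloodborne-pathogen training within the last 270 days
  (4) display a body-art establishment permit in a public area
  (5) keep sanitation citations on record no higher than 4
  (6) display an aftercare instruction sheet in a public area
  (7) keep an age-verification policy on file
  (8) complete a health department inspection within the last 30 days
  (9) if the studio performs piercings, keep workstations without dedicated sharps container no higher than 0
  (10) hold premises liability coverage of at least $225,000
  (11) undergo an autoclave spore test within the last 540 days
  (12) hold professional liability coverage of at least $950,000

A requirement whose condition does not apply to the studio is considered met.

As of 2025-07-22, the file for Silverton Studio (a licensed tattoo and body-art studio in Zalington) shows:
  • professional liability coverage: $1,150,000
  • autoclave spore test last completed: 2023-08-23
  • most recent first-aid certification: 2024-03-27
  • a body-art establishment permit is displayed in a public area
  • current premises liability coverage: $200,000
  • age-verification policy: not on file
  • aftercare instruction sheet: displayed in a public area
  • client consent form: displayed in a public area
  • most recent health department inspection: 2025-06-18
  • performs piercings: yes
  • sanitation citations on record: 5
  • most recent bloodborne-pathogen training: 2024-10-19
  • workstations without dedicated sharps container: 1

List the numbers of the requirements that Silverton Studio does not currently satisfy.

1. client consent form present → met
2. first-aid certification 482 days ago vs limit 540 → met
3. bloodborne-pathogen training 276 days ago vs limit 270 → not met
4. body-art establishment permit present → met
5. sanitation citations on record 5 > 4 → not met
6. aftercare instruction sheet present → met
7. age-verification policy absent → not met
8. health department inspection 34 days ago vs limit 30 → not met
9. condition 'performs piercings' holds; workstations without dedicated sharps container 1 > 0 → not met
10. premises liability coverage $200,000 < $225,000 → not met
11. autoclave spore test 699 days ago vs limit 540 → not met
12. professional liability coverage $1,150,000 ≥ $950,000 → met
Not met: 3, 5, 7, 8, 9, 10, 11

3, 5, 7, 8, 9, 10, 11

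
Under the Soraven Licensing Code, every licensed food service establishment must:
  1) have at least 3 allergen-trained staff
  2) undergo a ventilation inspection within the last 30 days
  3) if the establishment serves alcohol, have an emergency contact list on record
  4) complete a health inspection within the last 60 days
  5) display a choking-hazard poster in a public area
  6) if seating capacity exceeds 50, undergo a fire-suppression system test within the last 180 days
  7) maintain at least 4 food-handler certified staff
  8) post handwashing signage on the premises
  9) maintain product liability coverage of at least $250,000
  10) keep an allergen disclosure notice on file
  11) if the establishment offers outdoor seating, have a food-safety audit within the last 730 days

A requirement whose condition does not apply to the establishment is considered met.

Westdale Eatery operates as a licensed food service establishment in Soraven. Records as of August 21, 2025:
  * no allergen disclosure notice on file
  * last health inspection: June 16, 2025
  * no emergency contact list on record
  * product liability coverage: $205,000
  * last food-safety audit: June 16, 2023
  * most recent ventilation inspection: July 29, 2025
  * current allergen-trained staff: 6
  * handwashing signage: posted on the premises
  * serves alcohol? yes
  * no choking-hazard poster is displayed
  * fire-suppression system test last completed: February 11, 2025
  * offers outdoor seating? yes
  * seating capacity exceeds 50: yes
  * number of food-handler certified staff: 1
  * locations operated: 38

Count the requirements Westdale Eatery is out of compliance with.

8

1. allergen-trained staff 6 ≥ 3 → met
2. ventilation inspection 23 days ago vs limit 30 → met
3. condition 'serves alcohol' holds; emergency contact list absent → not met
4. health inspection 66 days ago vs limit 60 → not met
5. choking-hazard poster absent → not met
6. condition 'seating capacity exceeds 50' holds; fire-suppression system test 191 days ago vs limit 180 → not met
7. food-handler certified staff 1 < 4 → not met
8. handwashing signage present → met
9. product liability coverage $205,000 < $250,000 → not met
10. allergen disclosure notice absent → not met
11. condition 'offers outdoor seating' holds; food-safety audit 797 days ago vs limit 730 → not met
Not met: 8 of 11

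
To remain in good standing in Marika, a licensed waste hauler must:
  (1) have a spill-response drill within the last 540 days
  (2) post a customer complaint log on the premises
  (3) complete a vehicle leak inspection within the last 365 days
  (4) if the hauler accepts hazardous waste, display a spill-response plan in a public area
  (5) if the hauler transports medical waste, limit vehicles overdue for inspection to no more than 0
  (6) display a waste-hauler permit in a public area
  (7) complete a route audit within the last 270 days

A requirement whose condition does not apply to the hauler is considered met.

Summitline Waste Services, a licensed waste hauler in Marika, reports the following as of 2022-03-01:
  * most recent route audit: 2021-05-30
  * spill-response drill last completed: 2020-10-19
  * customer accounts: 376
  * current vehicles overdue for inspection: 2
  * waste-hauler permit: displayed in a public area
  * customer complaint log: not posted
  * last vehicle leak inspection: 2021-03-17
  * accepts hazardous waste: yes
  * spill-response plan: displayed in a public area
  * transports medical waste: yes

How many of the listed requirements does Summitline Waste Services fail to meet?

1. spill-response drill 498 days ago vs limit 540 → met
2. customer complaint log absent → not met
3. vehicle leak inspection 349 days ago vs limit 365 → met
4. condition 'accepts hazardous waste' holds; spill-response plan present → met
5. condition 'transports medical waste' holds; vehicles overdue for inspection 2 > 0 → not met
6. waste-hauler permit present → met
7. route audit 275 days ago vs limit 270 → not met
Not met: 3 of 7

3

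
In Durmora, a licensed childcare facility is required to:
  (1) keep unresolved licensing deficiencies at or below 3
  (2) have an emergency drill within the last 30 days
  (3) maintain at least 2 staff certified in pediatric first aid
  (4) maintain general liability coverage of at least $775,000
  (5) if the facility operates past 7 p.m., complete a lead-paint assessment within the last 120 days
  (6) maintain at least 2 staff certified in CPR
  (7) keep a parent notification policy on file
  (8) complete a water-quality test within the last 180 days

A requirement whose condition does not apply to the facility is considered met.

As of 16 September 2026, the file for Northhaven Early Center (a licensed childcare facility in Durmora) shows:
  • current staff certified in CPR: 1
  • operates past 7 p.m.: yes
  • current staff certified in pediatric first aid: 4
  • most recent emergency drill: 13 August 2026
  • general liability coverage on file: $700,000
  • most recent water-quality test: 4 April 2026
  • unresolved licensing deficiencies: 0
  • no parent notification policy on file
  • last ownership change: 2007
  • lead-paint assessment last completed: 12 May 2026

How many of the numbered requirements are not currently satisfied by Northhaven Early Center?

1. unresolved licensing deficiencies 0 ≤ 3 → met
2. emergency drill 34 days ago vs limit 30 → not met
3. staff certified in pediatric first aid 4 ≥ 2 → met
4. general liability coverage $700,000 < $775,000 → not met
5. condition 'operates past 7 p.m.' holds; lead-paint assessment 127 days ago vs limit 120 → not met
6. staff certified in CPR 1 < 2 → not met
7. parent notification policy absent → not met
8. water-quality test 165 days ago vs limit 180 → met
Not met: 5 of 8

5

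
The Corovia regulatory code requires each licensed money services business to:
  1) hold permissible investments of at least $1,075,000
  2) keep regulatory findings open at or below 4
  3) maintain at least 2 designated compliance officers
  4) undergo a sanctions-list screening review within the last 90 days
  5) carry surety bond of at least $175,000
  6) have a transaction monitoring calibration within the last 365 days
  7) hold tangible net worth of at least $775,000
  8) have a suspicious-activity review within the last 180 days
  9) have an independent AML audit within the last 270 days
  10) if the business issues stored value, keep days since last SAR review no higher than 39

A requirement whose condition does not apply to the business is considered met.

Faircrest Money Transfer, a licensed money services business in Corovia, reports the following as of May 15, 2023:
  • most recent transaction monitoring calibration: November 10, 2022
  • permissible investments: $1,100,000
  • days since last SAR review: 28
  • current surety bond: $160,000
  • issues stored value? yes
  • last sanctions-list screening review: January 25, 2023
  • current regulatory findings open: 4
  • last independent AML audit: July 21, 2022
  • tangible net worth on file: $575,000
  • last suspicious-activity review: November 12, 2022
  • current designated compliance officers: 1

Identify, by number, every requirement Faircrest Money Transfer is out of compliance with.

3, 4, 5, 7, 8, 9

1. permissible investments $1,100,000 ≥ $1,075,000 → met
2. regulatory findings open 4 ≤ 4 → met
3. designated compliance officers 1 < 2 → not met
4. sanctions-list screening review 110 days ago vs limit 90 → not met
5. surety bond $160,000 < $175,000 → not met
6. transaction monitoring calibration 186 days ago vs limit 365 → met
7. tangible net worth $575,000 < $775,000 → not met
8. suspicious-activity review 184 days ago vs limit 180 → not met
9. independent AML audit 298 days ago vs limit 270 → not met
10. condition 'issues stored value' holds; days since last SAR review 28 ≤ 39 → met
Not met: 3, 4, 5, 7, 8, 9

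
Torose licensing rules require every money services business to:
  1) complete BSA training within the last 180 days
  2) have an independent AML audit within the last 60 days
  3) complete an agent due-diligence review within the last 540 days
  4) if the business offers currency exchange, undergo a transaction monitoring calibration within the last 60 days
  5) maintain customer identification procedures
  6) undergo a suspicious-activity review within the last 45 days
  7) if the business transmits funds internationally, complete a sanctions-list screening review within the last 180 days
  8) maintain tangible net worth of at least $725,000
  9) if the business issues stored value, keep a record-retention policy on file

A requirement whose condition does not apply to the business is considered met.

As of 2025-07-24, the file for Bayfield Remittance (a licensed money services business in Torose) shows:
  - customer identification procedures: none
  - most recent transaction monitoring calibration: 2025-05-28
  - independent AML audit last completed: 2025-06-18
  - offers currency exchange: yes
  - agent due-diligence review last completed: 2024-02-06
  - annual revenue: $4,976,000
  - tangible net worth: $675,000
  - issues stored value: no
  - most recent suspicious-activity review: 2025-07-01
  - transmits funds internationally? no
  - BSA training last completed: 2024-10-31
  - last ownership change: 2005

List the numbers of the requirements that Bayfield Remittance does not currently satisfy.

1. BSA training 266 days ago vs limit 180 → not met
2. independent AML audit 36 days ago vs limit 60 → met
3. agent due-diligence review 534 days ago vs limit 540 → met
4. condition 'offers currency exchange' holds; transaction monitoring calibration 57 days ago vs limit 60 → met
5. customer identification procedures absent → not met
6. suspicious-activity review 23 days ago vs limit 45 → met
7. condition 'transmits funds internationally' does not hold → requirement n/a → met
8. tangible net worth $675,000 < $725,000 → not met
9. condition 'issues stored value' does not hold → requirement n/a → met
Not met: 1, 5, 8

1, 5, 8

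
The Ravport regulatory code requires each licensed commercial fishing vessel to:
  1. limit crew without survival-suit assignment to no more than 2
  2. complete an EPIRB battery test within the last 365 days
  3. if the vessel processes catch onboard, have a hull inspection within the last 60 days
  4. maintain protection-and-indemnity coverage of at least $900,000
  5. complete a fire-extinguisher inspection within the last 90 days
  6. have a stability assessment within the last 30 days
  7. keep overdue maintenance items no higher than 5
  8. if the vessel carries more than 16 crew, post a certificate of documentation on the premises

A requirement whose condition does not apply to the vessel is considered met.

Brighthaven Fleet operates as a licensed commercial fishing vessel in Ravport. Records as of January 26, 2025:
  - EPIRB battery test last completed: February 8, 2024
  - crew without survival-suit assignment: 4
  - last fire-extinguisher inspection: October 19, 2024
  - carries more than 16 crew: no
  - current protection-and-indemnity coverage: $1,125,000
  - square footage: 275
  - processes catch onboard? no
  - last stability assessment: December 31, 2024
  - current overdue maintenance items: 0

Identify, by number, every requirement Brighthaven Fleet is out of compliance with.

1, 5

1. crew without survival-suit assignment 4 > 2 → not met
2. EPIRB battery test 353 days ago vs limit 365 → met
3. condition 'processes catch onboard' does not hold → requirement n/a → met
4. protection-and-indemnity coverage $1,125,000 ≥ $900,000 → met
5. fire-extinguisher inspection 99 days ago vs limit 90 → not met
6. stability assessment 26 days ago vs limit 30 → met
7. overdue maintenance items 0 ≤ 5 → met
8. condition 'carries more than 16 crew' does not hold → requirement n/a → met
Not met: 1, 5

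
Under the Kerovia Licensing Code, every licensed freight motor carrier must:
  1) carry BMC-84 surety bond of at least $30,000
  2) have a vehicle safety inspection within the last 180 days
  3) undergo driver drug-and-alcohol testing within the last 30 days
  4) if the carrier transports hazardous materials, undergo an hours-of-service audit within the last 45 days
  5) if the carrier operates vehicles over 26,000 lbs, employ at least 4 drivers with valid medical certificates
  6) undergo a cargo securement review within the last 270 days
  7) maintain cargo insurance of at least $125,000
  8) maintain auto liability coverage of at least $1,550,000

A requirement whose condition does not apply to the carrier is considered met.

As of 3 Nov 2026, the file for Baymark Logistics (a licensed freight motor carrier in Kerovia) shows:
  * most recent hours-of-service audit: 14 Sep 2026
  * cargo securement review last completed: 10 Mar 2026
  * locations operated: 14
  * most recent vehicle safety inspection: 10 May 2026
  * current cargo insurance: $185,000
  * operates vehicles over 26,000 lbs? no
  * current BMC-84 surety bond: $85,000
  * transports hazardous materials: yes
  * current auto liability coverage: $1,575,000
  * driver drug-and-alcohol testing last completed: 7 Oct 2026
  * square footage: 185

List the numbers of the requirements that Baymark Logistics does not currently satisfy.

1. BMC-84 surety bond $85,000 ≥ $30,000 → met
2. vehicle safety inspection 177 days ago vs limit 180 → met
3. driver drug-and-alcohol testing 27 days ago vs limit 30 → met
4. condition 'transports hazardous materials' holds; hours-of-service audit 50 days ago vs limit 45 → not met
5. condition 'operates vehicles over 26,000 lbs' does not hold → requirement n/a → met
6. cargo securement review 238 days ago vs limit 270 → met
7. cargo insurance $185,000 ≥ $125,000 → met
8. auto liability coverage $1,575,000 ≥ $1,550,000 → met
Not met: 4

4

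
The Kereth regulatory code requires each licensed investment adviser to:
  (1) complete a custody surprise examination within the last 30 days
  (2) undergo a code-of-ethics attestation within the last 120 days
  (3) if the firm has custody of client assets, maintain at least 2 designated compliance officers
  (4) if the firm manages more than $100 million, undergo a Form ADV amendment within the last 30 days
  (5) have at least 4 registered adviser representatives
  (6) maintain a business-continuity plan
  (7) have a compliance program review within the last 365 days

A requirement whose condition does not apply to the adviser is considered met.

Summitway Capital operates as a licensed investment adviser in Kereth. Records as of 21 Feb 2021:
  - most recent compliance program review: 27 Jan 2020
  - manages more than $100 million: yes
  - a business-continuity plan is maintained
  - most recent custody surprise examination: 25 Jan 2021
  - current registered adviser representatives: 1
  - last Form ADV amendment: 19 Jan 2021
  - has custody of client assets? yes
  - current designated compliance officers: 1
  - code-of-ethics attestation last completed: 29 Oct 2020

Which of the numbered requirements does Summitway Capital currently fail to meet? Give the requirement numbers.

3, 4, 5, 7

1. custody surprise examination 27 days ago vs limit 30 → met
2. code-of-ethics attestation 115 days ago vs limit 120 → met
3. condition 'has custody of client assets' holds; designated compliance officers 1 < 2 → not met
4. condition 'manages more than $100 million' holds; Form ADV amendment 33 days ago vs limit 30 → not met
5. registered adviser representatives 1 < 4 → not met
6. business-continuity plan present → met
7. compliance program review 391 days ago vs limit 365 → not met
Not met: 3, 4, 5, 7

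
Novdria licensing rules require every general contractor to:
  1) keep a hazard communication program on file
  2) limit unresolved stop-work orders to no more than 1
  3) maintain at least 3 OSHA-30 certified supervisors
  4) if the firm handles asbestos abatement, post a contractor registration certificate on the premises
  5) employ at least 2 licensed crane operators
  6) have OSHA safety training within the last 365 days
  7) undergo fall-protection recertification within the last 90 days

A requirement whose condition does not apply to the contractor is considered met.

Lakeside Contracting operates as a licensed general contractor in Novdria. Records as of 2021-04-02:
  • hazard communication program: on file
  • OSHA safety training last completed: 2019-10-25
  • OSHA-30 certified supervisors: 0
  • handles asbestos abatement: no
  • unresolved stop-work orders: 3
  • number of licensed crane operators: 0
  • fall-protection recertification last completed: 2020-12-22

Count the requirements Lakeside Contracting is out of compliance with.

5

1. hazard communication program present → met
2. unresolved stop-work orders 3 > 1 → not met
3. OSHA-30 certified supervisors 0 < 3 → not met
4. condition 'handles asbestos abatement' does not hold → requirement n/a → met
5. licensed crane operators 0 < 2 → not met
6. OSHA safety training 525 days ago vs limit 365 → not met
7. fall-protection recertification 101 days ago vs limit 90 → not met
Not met: 5 of 7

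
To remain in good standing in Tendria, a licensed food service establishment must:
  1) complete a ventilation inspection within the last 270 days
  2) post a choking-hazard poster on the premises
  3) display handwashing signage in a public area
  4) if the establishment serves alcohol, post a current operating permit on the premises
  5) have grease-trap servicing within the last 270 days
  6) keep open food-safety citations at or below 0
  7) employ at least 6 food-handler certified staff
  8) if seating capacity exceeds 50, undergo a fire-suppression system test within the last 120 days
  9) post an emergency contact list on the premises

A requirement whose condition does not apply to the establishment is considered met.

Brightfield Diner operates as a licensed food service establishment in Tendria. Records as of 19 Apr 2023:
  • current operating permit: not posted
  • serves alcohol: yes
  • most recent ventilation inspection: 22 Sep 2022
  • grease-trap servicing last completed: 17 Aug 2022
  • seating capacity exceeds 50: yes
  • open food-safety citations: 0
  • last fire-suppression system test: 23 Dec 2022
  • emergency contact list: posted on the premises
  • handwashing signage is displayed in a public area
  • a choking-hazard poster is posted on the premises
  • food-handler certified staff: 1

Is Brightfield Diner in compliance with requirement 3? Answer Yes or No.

3. handwashing signage present → met

Yes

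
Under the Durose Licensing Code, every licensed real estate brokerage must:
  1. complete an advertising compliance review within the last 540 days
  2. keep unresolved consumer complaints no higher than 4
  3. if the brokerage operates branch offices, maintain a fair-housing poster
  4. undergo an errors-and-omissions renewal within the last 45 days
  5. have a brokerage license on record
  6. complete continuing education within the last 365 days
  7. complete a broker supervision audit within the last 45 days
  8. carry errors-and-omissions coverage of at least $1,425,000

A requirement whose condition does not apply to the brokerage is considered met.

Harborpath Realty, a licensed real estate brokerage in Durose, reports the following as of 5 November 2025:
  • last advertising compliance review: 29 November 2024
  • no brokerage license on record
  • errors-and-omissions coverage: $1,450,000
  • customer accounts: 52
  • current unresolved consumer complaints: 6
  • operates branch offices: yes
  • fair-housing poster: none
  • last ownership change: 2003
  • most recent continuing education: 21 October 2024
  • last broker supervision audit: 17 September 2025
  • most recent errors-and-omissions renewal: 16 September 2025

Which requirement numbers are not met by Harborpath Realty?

1. advertising compliance review 341 days ago vs limit 540 → met
2. unresolved consumer complaints 6 > 4 → not met
3. condition 'operates branch offices' holds; fair-housing poster absent → not met
4. errors-and-omissions renewal 50 days ago vs limit 45 → not met
5. brokerage license absent → not met
6. continuing education 380 days ago vs limit 365 → not met
7. broker supervision audit 49 days ago vs limit 45 → not met
8. errors-and-omissions coverage $1,450,000 ≥ $1,425,000 → met
Not met: 2, 3, 4, 5, 6, 7

2, 3, 4, 5, 6, 7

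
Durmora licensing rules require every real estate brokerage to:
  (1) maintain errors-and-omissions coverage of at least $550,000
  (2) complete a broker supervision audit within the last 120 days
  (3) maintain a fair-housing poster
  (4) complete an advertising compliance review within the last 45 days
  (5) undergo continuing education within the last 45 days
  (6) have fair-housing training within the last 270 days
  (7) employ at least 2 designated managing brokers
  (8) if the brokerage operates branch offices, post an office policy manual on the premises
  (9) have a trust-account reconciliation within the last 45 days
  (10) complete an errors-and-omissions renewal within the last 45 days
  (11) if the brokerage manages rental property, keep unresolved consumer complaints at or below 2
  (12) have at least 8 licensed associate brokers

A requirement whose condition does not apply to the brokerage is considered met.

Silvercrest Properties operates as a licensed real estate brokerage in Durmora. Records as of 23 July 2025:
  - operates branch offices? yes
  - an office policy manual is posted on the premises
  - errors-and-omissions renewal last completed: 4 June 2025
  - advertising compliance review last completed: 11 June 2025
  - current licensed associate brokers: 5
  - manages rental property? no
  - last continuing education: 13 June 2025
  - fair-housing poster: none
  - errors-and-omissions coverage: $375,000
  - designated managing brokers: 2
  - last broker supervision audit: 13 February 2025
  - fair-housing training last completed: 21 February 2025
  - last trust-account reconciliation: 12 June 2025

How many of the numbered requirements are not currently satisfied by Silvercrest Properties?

1. errors-and-omissions coverage $375,000 < $550,000 → not met
2. broker supervision audit 160 days ago vs limit 120 → not met
3. fair-housing poster absent → not met
4. advertising compliance review 42 days ago vs limit 45 → met
5. continuing education 40 days ago vs limit 45 → met
6. fair-housing training 152 days ago vs limit 270 → met
7. designated managing brokers 2 ≥ 2 → met
8. condition 'operates branch offices' holds; office policy manual present → met
9. trust-account reconciliation 41 days ago vs limit 45 → met
10. errors-and-omissions renewal 49 days ago vs limit 45 → not met
11. condition 'manages rental property' does not hold → requirement n/a → met
12. licensed associate brokers 5 < 8 → not met
Not met: 5 of 12

5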